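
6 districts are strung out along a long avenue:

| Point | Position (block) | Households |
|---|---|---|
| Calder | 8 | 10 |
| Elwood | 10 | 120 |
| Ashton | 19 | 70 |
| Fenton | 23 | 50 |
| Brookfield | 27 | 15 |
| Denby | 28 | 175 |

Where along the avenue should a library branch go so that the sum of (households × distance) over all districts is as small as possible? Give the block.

x = 23

For a sum of weighted absolute distances on a line, the optimum is the weighted median (not the mean). Total weight W = 440; half-weight = 220.
Sort by position and accumulate weight:
  block 8 (Calder, w=10) → cum 10
  block 10 (Elwood, w=120) → cum 130
  block 19 (Ashton, w=70) → cum 200
  block 23 (Fenton, w=50) → cum 250  ≥ 220 → median here
  block 27 (Brookfield, w=15) → cum 265
  block 28 (Denby, w=175) → cum 440
Optimal location: block 23.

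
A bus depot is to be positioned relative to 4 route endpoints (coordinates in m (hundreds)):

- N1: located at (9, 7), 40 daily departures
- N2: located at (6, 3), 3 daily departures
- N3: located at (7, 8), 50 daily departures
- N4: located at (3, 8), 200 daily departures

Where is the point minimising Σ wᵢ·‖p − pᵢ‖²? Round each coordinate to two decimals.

(4.53, 7.81)

The minimiser of Σwᵢ‖p−pᵢ‖² is the weighted centroid p* = (Σwᵢpᵢ)/(Σwᵢ).
Σwᵢ = 293.
Σwᵢxᵢ = 40·9 + 3·6 + 50·7 + 200·3 = 1328.
Σwᵢyᵢ = 40·7 + 3·3 + 50·8 + 200·8 = 2289.
x* = 1328/293 = 4.53, y* = 2289/293 = 7.81.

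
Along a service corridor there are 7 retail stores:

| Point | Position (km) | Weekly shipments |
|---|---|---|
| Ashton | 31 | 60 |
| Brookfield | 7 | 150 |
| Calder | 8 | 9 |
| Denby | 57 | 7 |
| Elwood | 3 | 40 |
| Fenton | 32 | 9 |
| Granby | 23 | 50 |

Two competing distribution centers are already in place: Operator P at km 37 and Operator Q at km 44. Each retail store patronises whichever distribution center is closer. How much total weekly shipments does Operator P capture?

The indifferent point is the midpoint (37+44)/2 = 40.5; retail stores left of it (closer to Operator P at 37) go to Operator P, those right go to Operator Q.
  Elwood at 3 (w=40) → Operator P
  Brookfield at 7 (w=150) → Operator P
  Calder at 8 (w=9) → Operator P
  Granby at 23 (w=50) → Operator P
  Ashton at 31 (w=60) → Operator P
  Fenton at 32 (w=9) → Operator P
  Denby at 57 (w=7) → Operator Q
Operator P captures 318; Operator Q captures 7.

318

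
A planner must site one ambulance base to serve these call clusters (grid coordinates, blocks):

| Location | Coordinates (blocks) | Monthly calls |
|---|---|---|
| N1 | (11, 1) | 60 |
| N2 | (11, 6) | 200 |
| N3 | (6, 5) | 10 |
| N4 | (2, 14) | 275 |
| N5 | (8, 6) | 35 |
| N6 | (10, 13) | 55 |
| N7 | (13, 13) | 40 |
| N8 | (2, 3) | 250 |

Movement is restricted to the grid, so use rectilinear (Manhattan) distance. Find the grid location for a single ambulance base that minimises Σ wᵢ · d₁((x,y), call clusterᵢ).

(2, 6)

Manhattan distance separates: Σwᵢ(|x−xᵢ|+|y−yᵢ|) = Σwᵢ|x−xᵢ| + Σwᵢ|y−yᵢ|, so x and y are optimised independently as 1-D weighted medians.
Total weight W = 925; half = 462.5.
x-coordinate, sorted with cumulative weight:
  x=2 (N4, w=275) cum 275
  x=2 (N8, w=250) cum 525  ← median
  x=6 (N3, w=10) cum 535
  x=8 (N5, w=35) cum 570
  x=10 (N6, w=55) cum 625
  x=11 (N1, w=60) cum 685
  x=11 (N2, w=200) cum 885
  x=13 (N7, w=40) cum 925
⇒ x* = 2
y-coordinate, sorted with cumulative weight:
  y=1 (N1, w=60) cum 60
  y=3 (N8, w=250) cum 310
  y=5 (N3, w=10) cum 320
  y=6 (N2, w=200) cum 520  ← median
  y=6 (N5, w=35) cum 555
  y=13 (N6, w=55) cum 610
  y=13 (N7, w=40) cum 650
  y=14 (N4, w=275) cum 925
⇒ y* = 6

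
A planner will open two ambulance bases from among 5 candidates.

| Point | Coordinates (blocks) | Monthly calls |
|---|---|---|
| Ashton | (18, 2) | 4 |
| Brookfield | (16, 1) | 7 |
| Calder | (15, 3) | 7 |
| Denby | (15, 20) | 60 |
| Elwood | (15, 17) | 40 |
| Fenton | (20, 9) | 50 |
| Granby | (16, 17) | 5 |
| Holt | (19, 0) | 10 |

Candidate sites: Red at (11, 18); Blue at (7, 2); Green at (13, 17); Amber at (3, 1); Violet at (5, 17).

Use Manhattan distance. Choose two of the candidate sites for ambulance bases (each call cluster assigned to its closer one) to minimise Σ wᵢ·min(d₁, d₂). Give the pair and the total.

Evaluate every pair (each demand assigned to the nearer of the two):
  {Blue, Green}: total = 1462
  {Green, Amber}: total = 1568
  {Red, Green}: total = 1700
  {Green, Violet}: total = 1700
  {Red, Blue}: total = 1807
  {Red, Amber}: total = 1913
  {Red, Violet}: total = 2129
  {Blue, Violet}: total = 2552
  {Amber, Violet}: total = 2808
  {Blue, Amber}: total = 3917
Best pair: {Blue, Green} with total 1462.

{Blue, Green}, total 1462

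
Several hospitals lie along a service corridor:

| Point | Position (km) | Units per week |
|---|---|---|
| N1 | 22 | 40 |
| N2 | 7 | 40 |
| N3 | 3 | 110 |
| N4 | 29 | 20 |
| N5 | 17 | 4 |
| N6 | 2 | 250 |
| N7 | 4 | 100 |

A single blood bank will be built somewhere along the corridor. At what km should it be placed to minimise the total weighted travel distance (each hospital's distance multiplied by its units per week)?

x = 3

For a sum of weighted absolute distances on a line, the optimum is the weighted median (not the mean). Total weight W = 564; half-weight = 282.
Sort by position and accumulate weight:
  km 2 (N6, w=250) → cum 250
  km 3 (N3, w=110) → cum 360  ≥ 282 → median here
  km 4 (N7, w=100) → cum 460
  km 7 (N2, w=40) → cum 500
  km 17 (N5, w=4) → cum 504
  km 22 (N1, w=40) → cum 544
  km 29 (N4, w=20) → cum 564
Optimal location: km 3.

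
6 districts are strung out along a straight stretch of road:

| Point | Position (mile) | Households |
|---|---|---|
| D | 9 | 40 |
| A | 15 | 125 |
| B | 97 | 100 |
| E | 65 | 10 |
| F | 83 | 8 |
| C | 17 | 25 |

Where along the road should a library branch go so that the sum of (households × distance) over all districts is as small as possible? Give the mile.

x = 15

For a sum of weighted absolute distances on a line, the optimum is the weighted median (not the mean). Total weight W = 308; half-weight = 154.
Sort by position and accumulate weight:
  mile 9 (D, w=40) → cum 40
  mile 15 (A, w=125) → cum 165  ≥ 154 → median here
  mile 17 (C, w=25) → cum 190
  mile 65 (E, w=10) → cum 200
  mile 83 (F, w=8) → cum 208
  mile 97 (B, w=100) → cum 308
Optimal location: mile 15.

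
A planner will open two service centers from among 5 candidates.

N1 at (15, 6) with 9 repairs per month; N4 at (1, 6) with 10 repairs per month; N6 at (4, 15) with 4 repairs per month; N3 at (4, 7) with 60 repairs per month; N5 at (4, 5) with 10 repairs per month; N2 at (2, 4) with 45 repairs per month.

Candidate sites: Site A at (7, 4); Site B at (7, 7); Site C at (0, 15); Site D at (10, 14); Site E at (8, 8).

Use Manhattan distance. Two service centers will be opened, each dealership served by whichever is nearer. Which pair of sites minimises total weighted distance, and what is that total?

Evaluate every pair (each demand assigned to the nearer of the two):
  {Site A, Site B}: total = 640
  {Site B, Site C}: total = 757
  {Site B, Site D}: total = 769
  {Site A, Site E}: total = 770
  {Site B, Site E}: total = 785
  {Site A, Site C}: total = 811
  {Site A, Site D}: total = 823
  {Site C, Site E}: total = 1007
  {Site D, Site E}: total = 1019
  {Site C, Site D}: total = 1678
Best pair: {Site A, Site B} with total 640.

{Site A, Site B}, total 640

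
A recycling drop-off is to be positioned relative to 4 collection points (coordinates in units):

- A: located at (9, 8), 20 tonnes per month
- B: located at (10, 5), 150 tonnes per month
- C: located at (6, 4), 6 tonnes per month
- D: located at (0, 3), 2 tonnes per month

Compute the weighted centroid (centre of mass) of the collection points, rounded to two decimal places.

(9.64, 5.28)

The minimiser of Σwᵢ‖p−pᵢ‖² is the weighted centroid p* = (Σwᵢpᵢ)/(Σwᵢ).
Σwᵢ = 178.
Σwᵢxᵢ = 20·9 + 150·10 + 6·6 + 2·0 = 1716.
Σwᵢyᵢ = 20·8 + 150·5 + 6·4 + 2·3 = 940.
x* = 1716/178 = 9.64, y* = 940/178 = 5.28.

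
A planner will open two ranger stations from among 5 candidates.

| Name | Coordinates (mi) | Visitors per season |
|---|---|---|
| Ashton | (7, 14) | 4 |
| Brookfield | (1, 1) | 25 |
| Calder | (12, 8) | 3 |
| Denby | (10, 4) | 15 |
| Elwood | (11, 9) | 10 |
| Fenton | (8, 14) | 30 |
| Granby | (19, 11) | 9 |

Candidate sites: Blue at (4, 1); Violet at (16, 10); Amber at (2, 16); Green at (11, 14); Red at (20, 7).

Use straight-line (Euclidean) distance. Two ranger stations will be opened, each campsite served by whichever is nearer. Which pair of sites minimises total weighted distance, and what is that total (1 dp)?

{Blue, Green}, total 426.8

Evaluate every pair (each demand assigned to the nearer of the two):
  {Blue, Green}: total = 426.8
  {Blue, Violet}: total = 576.2
  {Blue, Amber}: total = 684.6
  {Violet, Green}: total = 735.2
  {Green, Red}: total = 772.1
  {Amber, Green}: total = 777.7
  {Blue, Red}: total = 790.5
  {Violet, Amber}: total = 807.3
  {Amber, Red}: total = 897.2
  {Violet, Red}: total = 965.2
Best pair: {Blue, Green} with total 426.8.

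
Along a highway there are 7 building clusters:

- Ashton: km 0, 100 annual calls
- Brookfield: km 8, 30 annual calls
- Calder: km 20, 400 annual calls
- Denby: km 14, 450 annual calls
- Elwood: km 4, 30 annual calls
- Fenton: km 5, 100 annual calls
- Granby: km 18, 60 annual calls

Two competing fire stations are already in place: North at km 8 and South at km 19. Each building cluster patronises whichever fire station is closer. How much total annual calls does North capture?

260

The indifferent point is the midpoint (8+19)/2 = 13.5; building clusters left of it (closer to North at 8) go to North, those right go to South.
  Ashton at 0 (w=100) → North
  Elwood at 4 (w=30) → North
  Fenton at 5 (w=100) → North
  Brookfield at 8 (w=30) → North
  Denby at 14 (w=450) → South
  Granby at 18 (w=60) → South
  Calder at 20 (w=400) → South
North captures 260; South captures 910.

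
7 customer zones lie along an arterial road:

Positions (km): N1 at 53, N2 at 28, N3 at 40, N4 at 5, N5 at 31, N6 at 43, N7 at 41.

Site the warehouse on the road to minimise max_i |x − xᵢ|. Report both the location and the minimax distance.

location 29, max distance 24

The 1-center on a line is the midpoint of the two extreme points: leftmost at 5, rightmost at 53.
Optimal location = (5 + 53)/2 = 29; maximum distance = (53 − 5)/2 = 24.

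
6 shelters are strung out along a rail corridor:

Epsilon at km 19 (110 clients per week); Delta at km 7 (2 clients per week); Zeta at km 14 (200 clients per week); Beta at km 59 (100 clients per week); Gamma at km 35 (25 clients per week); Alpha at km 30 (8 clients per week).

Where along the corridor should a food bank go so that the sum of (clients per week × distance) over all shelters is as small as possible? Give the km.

x = 19

For a sum of weighted absolute distances on a line, the optimum is the weighted median (not the mean). Total weight W = 445; half-weight = 222.5.
Sort by position and accumulate weight:
  km 7 (Delta, w=2) → cum 2
  km 14 (Zeta, w=200) → cum 202
  km 19 (Epsilon, w=110) → cum 312  ≥ 222.5 → median here
  km 30 (Alpha, w=8) → cum 320
  km 35 (Gamma, w=25) → cum 345
  km 59 (Beta, w=100) → cum 445
Optimal location: km 19.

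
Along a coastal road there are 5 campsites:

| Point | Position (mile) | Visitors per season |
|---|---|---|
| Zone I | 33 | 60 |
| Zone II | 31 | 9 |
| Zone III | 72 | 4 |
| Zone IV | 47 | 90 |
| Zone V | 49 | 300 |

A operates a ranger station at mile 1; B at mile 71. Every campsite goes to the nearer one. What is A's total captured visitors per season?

The indifferent point is the midpoint (1+71)/2 = 36; campsites left of it (closer to A at 1) go to A, those right go to B.
  Zone II at 31 (w=9) → A
  Zone I at 33 (w=60) → A
  Zone IV at 47 (w=90) → B
  Zone V at 49 (w=300) → B
  Zone III at 72 (w=4) → B
A captures 69; B captures 394.

69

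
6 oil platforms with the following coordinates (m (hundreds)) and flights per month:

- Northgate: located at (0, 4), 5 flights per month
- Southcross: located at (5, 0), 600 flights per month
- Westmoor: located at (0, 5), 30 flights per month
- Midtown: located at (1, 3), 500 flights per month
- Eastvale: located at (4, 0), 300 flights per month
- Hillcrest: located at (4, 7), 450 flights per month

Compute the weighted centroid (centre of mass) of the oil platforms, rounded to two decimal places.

(3.45, 2.56)

The minimiser of Σwᵢ‖p−pᵢ‖² is the weighted centroid p* = (Σwᵢpᵢ)/(Σwᵢ).
Σwᵢ = 1885.
Σwᵢxᵢ = 5·0 + 600·5 + 30·0 + 500·1 + 300·4 + 450·4 = 6500.
Σwᵢyᵢ = 5·4 + 600·0 + 30·5 + 500·3 + 300·0 + 450·7 = 4820.
x* = 6500/1885 = 3.45, y* = 4820/1885 = 2.56.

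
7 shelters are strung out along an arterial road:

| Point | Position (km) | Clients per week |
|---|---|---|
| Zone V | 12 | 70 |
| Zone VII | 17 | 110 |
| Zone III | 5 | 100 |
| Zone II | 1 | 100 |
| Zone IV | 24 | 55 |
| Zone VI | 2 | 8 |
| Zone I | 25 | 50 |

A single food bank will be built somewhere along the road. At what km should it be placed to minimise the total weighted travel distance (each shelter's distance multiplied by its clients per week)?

For a sum of weighted absolute distances on a line, the optimum is the weighted median (not the mean). Total weight W = 493; half-weight = 246.5.
Sort by position and accumulate weight:
  km 1 (Zone II, w=100) → cum 100
  km 2 (Zone VI, w=8) → cum 108
  km 5 (Zone III, w=100) → cum 208
  km 12 (Zone V, w=70) → cum 278  ≥ 246.5 → median here
  km 17 (Zone VII, w=110) → cum 388
  km 24 (Zone IV, w=55) → cum 443
  km 25 (Zone I, w=50) → cum 493
Optimal location: km 12.

x = 12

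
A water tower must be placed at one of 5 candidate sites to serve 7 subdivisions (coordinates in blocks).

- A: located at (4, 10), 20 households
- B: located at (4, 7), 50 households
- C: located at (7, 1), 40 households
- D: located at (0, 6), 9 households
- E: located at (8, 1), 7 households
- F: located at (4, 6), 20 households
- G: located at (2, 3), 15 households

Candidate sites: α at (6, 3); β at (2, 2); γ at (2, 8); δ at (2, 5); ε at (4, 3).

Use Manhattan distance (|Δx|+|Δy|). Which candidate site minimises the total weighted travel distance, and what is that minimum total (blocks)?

Total weighted distance at each candidate:
  α (6, 3): total = 869
  β (2, 2): total = 1028
  γ (2, 8): total = 992
  δ (2, 5): total = 887
  ε (4, 3): total = 735
Minimum is at ε with total 735 blocks.

ε, total 735 blocks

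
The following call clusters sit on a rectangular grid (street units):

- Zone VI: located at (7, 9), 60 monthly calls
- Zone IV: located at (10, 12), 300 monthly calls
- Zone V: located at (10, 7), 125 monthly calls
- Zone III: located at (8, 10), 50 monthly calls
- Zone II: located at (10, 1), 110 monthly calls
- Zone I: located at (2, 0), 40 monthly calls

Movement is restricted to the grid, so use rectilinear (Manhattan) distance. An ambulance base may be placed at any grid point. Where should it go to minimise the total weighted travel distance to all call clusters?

Manhattan distance separates: Σwᵢ(|x−xᵢ|+|y−yᵢ|) = Σwᵢ|x−xᵢ| + Σwᵢ|y−yᵢ|, so x and y are optimised independently as 1-D weighted medians.
Total weight W = 685; half = 342.5.
x-coordinate, sorted with cumulative weight:
  x=2 (Zone I, w=40) cum 40
  x=7 (Zone VI, w=60) cum 100
  x=8 (Zone III, w=50) cum 150
  x=10 (Zone IV, w=300) cum 450  ← median
  x=10 (Zone V, w=125) cum 575
  x=10 (Zone II, w=110) cum 685
⇒ x* = 10
y-coordinate, sorted with cumulative weight:
  y=0 (Zone I, w=40) cum 40
  y=1 (Zone II, w=110) cum 150
  y=7 (Zone V, w=125) cum 275
  y=9 (Zone VI, w=60) cum 335
  y=10 (Zone III, w=50) cum 385  ← median
  y=12 (Zone IV, w=300) cum 685
⇒ y* = 10

(10, 10)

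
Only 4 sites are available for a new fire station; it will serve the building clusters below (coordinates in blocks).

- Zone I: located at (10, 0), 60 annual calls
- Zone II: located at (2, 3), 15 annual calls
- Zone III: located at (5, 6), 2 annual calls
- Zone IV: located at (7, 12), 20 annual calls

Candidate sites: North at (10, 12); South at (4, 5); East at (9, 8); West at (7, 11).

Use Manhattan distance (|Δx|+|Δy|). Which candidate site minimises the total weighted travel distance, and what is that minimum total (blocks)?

Total weighted distance at each candidate:
  North (10, 12): total = 1057
  South (4, 5): total = 924
  East (9, 8): total = 852
  West (7, 11): total = 1069
Minimum is at East with total 852 blocks.

East, total 852 blocks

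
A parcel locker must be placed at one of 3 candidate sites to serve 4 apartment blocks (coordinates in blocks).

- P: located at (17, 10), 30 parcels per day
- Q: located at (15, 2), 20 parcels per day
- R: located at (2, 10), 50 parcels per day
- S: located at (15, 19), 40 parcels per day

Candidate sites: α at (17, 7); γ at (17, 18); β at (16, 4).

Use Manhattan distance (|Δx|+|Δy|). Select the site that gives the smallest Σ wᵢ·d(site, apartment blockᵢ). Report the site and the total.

α, total 1690 blocks

Total weighted distance at each candidate:
  α (17, 7): total = 1690
  γ (17, 18): total = 1870
  β (16, 4): total = 1910
Minimum is at α with total 1690 blocks.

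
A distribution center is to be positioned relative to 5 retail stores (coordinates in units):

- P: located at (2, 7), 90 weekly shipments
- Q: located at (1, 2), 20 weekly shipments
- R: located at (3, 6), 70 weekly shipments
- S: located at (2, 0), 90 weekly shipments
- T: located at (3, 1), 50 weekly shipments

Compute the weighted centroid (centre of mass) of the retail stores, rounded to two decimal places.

The minimiser of Σwᵢ‖p−pᵢ‖² is the weighted centroid p* = (Σwᵢpᵢ)/(Σwᵢ).
Σwᵢ = 320.
Σwᵢxᵢ = 90·2 + 20·1 + 70·3 + 90·2 + 50·3 = 740.
Σwᵢyᵢ = 90·7 + 20·2 + 70·6 + 90·0 + 50·1 = 1140.
x* = 740/320 = 2.31, y* = 1140/320 = 3.56.

(2.31, 3.56)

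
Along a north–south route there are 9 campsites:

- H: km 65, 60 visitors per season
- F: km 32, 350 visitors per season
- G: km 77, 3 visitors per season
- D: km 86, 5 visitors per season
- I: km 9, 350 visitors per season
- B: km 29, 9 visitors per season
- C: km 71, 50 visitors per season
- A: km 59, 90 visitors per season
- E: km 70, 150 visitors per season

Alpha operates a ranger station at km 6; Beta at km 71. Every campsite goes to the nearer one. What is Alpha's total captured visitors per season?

The indifferent point is the midpoint (6+71)/2 = 38.5; campsites left of it (closer to Alpha at 6) go to Alpha, those right go to Beta.
  I at 9 (w=350) → Alpha
  B at 29 (w=9) → Alpha
  F at 32 (w=350) → Alpha
  A at 59 (w=90) → Beta
  H at 65 (w=60) → Beta
  E at 70 (w=150) → Beta
  C at 71 (w=50) → Beta
  G at 77 (w=3) → Beta
  D at 86 (w=5) → Beta
Alpha captures 709; Beta captures 358.

709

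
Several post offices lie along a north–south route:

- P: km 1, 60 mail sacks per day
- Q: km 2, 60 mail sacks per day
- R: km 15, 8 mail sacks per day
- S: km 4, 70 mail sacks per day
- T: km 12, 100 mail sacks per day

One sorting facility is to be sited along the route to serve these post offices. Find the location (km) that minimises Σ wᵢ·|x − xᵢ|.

x = 4

For a sum of weighted absolute distances on a line, the optimum is the weighted median (not the mean). Total weight W = 298; half-weight = 149.
Sort by position and accumulate weight:
  km 1 (P, w=60) → cum 60
  km 2 (Q, w=60) → cum 120
  km 4 (S, w=70) → cum 190  ≥ 149 → median here
  km 12 (T, w=100) → cum 290
  km 15 (R, w=8) → cum 298
Optimal location: km 4.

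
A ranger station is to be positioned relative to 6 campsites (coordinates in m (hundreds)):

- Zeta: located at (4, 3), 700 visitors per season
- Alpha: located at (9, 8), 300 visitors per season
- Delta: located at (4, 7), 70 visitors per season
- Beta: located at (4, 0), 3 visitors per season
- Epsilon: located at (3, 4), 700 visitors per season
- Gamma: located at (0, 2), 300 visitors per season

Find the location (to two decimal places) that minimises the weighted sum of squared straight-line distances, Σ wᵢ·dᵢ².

(3.81, 4.05)

The minimiser of Σwᵢ‖p−pᵢ‖² is the weighted centroid p* = (Σwᵢpᵢ)/(Σwᵢ).
Σwᵢ = 2073.
Σwᵢxᵢ = 700·4 + 300·9 + 70·4 + 3·4 + 700·3 + 300·0 = 7892.
Σwᵢyᵢ = 700·3 + 300·8 + 70·7 + 3·0 + 700·4 + 300·2 = 8390.
x* = 7892/2073 = 3.81, y* = 8390/2073 = 4.05.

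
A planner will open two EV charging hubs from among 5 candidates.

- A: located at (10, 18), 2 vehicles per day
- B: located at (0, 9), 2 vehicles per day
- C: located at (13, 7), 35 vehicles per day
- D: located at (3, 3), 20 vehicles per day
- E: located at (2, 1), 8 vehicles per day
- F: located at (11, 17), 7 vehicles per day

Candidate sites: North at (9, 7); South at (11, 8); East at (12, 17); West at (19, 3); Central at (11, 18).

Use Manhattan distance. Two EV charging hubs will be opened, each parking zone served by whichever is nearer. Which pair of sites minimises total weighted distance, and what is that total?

{North, Central}, total 475

Evaluate every pair (each demand assigned to the nearer of the two):
  {North, Central}: total = 475
  {North, East}: total = 479
  {North, South}: total = 516
  {South, Central}: total = 526
  {South, East}: total = 530
  {North, West}: total = 574
  {South, West}: total = 602
  {West, Central}: total = 871
  {East, West}: total = 875
  {East, Central}: total = 1102
Best pair: {North, Central} with total 475.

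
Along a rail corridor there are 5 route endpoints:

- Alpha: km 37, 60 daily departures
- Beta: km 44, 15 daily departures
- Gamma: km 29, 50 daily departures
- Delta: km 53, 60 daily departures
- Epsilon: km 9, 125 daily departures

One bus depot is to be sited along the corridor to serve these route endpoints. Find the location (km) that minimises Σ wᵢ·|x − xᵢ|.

For a sum of weighted absolute distances on a line, the optimum is the weighted median (not the mean). Total weight W = 310; half-weight = 155.
Sort by position and accumulate weight:
  km 9 (Epsilon, w=125) → cum 125
  km 29 (Gamma, w=50) → cum 175  ≥ 155 → median here
  km 37 (Alpha, w=60) → cum 235
  km 44 (Beta, w=15) → cum 250
  km 53 (Delta, w=60) → cum 310
Optimal location: km 29.

x = 29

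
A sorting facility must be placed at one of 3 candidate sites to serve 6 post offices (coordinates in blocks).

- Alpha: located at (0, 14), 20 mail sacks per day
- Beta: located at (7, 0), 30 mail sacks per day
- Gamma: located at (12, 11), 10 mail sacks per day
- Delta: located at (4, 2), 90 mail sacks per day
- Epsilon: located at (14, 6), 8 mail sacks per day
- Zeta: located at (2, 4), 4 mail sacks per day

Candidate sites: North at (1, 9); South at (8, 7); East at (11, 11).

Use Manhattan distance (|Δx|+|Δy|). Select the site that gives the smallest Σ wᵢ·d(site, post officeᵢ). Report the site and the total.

South, total 1522 blocks

Total weighted distance at each candidate:
  North (1, 9): total = 1752
  South (8, 7): total = 1522
  East (11, 11): total = 2308
Minimum is at South with total 1522 blocks.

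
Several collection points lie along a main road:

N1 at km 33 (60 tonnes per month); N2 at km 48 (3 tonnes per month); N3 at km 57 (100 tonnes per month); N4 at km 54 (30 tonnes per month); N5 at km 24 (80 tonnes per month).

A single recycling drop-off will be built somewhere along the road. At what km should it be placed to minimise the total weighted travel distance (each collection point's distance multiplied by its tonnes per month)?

For a sum of weighted absolute distances on a line, the optimum is the weighted median (not the mean). Total weight W = 273; half-weight = 136.5.
Sort by position and accumulate weight:
  km 24 (N5, w=80) → cum 80
  km 33 (N1, w=60) → cum 140  ≥ 136.5 → median here
  km 48 (N2, w=3) → cum 143
  km 54 (N4, w=30) → cum 173
  km 57 (N3, w=100) → cum 273
Optimal location: km 33.

x = 33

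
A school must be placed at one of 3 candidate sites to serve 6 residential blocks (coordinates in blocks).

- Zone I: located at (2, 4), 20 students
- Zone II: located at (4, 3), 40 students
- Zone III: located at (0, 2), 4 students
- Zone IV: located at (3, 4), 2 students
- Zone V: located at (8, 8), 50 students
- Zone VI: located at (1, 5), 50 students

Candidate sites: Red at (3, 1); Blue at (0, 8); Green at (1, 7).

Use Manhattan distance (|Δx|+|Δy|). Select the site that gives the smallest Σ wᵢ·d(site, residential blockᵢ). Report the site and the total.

Total weighted distance at each candidate:
  Red (3, 1): total = 1122
  Blue (0, 8): total = 1118
  Green (1, 7): total = 894
Minimum is at Green with total 894 blocks.

Green, total 894 blocks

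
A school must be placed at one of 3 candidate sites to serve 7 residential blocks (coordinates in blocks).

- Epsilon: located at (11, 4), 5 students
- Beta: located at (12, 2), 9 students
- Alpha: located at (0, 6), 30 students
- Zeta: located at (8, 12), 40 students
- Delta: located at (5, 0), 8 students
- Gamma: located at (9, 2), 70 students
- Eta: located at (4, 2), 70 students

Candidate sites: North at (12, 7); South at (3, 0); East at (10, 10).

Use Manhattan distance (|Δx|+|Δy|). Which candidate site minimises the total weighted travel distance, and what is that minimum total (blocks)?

Total weighted distance at each candidate:
  North (12, 7): total = 2397
  South (3, 0): total = 1895
  East (10, 10): total = 2435
Minimum is at South with total 1895 blocks.

South, total 1895 blocks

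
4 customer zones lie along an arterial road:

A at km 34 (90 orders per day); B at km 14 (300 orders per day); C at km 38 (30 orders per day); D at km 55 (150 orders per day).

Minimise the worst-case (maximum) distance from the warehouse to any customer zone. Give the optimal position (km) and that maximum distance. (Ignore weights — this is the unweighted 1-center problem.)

The 1-center on a line is the midpoint of the two extreme points: leftmost at 14, rightmost at 55.
Optimal location = (14 + 55)/2 = 34.5; maximum distance = (55 − 14)/2 = 20.5.

location 34.5, max distance 20.5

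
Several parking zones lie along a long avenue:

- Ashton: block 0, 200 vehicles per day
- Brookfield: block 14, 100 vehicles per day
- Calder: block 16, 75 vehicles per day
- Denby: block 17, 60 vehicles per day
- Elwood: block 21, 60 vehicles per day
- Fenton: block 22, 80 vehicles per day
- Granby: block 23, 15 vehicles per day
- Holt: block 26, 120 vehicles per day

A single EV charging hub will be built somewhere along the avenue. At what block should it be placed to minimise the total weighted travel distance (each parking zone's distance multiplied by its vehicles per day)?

x = 16

For a sum of weighted absolute distances on a line, the optimum is the weighted median (not the mean). Total weight W = 710; half-weight = 355.
Sort by position and accumulate weight:
  block 0 (Ashton, w=200) → cum 200
  block 14 (Brookfield, w=100) → cum 300
  block 16 (Calder, w=75) → cum 375  ≥ 355 → median here
  block 17 (Denby, w=60) → cum 435
  block 21 (Elwood, w=60) → cum 495
  block 22 (Fenton, w=80) → cum 575
  block 23 (Granby, w=15) → cum 590
  block 26 (Holt, w=120) → cum 710
Optimal location: block 16.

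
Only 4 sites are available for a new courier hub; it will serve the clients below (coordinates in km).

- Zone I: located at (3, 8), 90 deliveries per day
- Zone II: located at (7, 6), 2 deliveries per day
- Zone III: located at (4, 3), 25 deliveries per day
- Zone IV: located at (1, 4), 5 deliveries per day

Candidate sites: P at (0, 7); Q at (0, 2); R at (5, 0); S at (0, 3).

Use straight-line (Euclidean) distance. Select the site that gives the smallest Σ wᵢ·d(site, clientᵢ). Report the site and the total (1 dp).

Total weighted distance at each candidate:
  P (0, 7): total = 456.0
  Q (0, 2): total = 734.1
  R (5, 0): total = 862.1
  S (0, 3): total = 647.1
Minimum is at P with total 456.0 km.

P, total 456.0 km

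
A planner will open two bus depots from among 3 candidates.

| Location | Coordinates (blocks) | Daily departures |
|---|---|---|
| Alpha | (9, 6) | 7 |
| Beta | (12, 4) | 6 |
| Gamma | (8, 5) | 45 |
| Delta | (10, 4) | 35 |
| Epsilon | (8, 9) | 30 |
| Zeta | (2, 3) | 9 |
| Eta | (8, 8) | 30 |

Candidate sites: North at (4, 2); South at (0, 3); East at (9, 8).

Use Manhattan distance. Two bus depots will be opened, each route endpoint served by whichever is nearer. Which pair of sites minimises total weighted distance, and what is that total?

{South, East}, total 519

Evaluate every pair (each demand assigned to the nearer of the two):
  {South, East}: total = 519
  {North, East}: total = 528
  {North, South}: total = 1366
Best pair: {South, East} with total 519.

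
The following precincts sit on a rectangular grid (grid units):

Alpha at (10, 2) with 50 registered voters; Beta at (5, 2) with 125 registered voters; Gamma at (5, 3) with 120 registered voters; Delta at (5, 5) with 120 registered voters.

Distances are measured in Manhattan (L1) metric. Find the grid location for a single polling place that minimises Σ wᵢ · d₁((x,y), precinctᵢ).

Manhattan distance separates: Σwᵢ(|x−xᵢ|+|y−yᵢ|) = Σwᵢ|x−xᵢ| + Σwᵢ|y−yᵢ|, so x and y are optimised independently as 1-D weighted medians.
Total weight W = 415; half = 207.5.
x-coordinate, sorted with cumulative weight:
  x=5 (Beta, w=125) cum 125
  x=5 (Gamma, w=120) cum 245  ← median
  x=5 (Delta, w=120) cum 365
  x=10 (Alpha, w=50) cum 415
⇒ x* = 5
y-coordinate, sorted with cumulative weight:
  y=2 (Alpha, w=50) cum 50
  y=2 (Beta, w=125) cum 175
  y=3 (Gamma, w=120) cum 295  ← median
  y=5 (Delta, w=120) cum 415
⇒ y* = 3

(5, 3)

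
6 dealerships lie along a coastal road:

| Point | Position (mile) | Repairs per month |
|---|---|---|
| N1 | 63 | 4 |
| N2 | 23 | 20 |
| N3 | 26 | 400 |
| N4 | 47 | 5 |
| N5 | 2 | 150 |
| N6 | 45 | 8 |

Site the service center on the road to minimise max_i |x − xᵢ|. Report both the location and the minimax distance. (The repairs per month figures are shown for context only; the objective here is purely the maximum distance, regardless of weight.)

The 1-center on a line is the midpoint of the two extreme points: leftmost at 2, rightmost at 63.
Optimal location = (2 + 63)/2 = 32.5; maximum distance = (63 − 2)/2 = 30.5.

location 32.5, max distance 30.5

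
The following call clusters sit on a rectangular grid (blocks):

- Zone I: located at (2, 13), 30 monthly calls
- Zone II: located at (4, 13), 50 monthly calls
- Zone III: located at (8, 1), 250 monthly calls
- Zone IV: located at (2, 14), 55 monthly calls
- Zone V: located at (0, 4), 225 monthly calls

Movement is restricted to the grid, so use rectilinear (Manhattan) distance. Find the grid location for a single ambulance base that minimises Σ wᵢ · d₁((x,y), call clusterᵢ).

Manhattan distance separates: Σwᵢ(|x−xᵢ|+|y−yᵢ|) = Σwᵢ|x−xᵢ| + Σwᵢ|y−yᵢ|, so x and y are optimised independently as 1-D weighted medians.
Total weight W = 610; half = 305.
x-coordinate, sorted with cumulative weight:
  x=0 (Zone V, w=225) cum 225
  x=2 (Zone I, w=30) cum 255
  x=2 (Zone IV, w=55) cum 310  ← median
  x=4 (Zone II, w=50) cum 360
  x=8 (Zone III, w=250) cum 610
⇒ x* = 2
y-coordinate, sorted with cumulative weight:
  y=1 (Zone III, w=250) cum 250
  y=4 (Zone V, w=225) cum 475  ← median
  y=13 (Zone I, w=30) cum 505
  y=13 (Zone II, w=50) cum 555
  y=14 (Zone IV, w=55) cum 610
⇒ y* = 4

(2, 4)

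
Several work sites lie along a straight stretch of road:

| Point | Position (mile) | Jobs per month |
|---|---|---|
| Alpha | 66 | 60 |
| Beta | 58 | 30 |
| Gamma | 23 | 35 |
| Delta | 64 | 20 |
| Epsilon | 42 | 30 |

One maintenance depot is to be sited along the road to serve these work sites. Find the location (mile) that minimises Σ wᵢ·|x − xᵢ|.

x = 58

For a sum of weighted absolute distances on a line, the optimum is the weighted median (not the mean). Total weight W = 175; half-weight = 87.5.
Sort by position and accumulate weight:
  mile 23 (Gamma, w=35) → cum 35
  mile 42 (Epsilon, w=30) → cum 65
  mile 58 (Beta, w=30) → cum 95  ≥ 87.5 → median here
  mile 64 (Delta, w=20) → cum 115
  mile 66 (Alpha, w=60) → cum 175
Optimal location: mile 58.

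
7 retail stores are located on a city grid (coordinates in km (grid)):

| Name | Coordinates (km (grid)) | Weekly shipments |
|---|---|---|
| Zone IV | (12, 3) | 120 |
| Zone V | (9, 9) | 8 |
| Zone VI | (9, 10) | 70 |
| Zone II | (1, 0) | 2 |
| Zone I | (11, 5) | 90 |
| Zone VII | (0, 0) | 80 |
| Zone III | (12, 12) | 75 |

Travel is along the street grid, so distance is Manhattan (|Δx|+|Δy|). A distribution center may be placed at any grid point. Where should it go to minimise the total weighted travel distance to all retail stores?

(11, 5)

Manhattan distance separates: Σwᵢ(|x−xᵢ|+|y−yᵢ|) = Σwᵢ|x−xᵢ| + Σwᵢ|y−yᵢ|, so x and y are optimised independently as 1-D weighted medians.
Total weight W = 445; half = 222.5.
x-coordinate, sorted with cumulative weight:
  x=0 (Zone VII, w=80) cum 80
  x=1 (Zone II, w=2) cum 82
  x=9 (Zone V, w=8) cum 90
  x=9 (Zone VI, w=70) cum 160
  x=11 (Zone I, w=90) cum 250  ← median
  x=12 (Zone IV, w=120) cum 370
  x=12 (Zone III, w=75) cum 445
⇒ x* = 11
y-coordinate, sorted with cumulative weight:
  y=0 (Zone II, w=2) cum 2
  y=0 (Zone VII, w=80) cum 82
  y=3 (Zone IV, w=120) cum 202
  y=5 (Zone I, w=90) cum 292  ← median
  y=9 (Zone V, w=8) cum 300
  y=10 (Zone VI, w=70) cum 370
  y=12 (Zone III, w=75) cum 445
⇒ y* = 5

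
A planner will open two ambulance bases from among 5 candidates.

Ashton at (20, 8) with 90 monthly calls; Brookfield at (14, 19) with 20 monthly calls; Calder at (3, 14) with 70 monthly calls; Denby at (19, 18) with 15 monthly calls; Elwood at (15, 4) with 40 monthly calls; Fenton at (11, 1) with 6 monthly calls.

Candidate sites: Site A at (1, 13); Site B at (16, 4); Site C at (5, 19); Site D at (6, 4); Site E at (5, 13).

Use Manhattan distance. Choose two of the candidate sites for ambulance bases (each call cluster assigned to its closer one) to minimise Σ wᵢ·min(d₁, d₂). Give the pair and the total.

{Site B, Site E}, total 1573

Evaluate every pair (each demand assigned to the nearer of the two):
  {Site B, Site E}: total = 1573
  {Site A, Site B}: total = 1613
  {Site B, Site C}: total = 1703
  {Site B, Site D}: total = 2313
  {Site D, Site E}: total = 2823
  {Site C, Site D}: total = 2923
  {Site A, Site D}: total = 2963
  {Site C, Site E}: total = 3283
  {Site A, Site E}: total = 3463
  {Site A, Site C}: total = 3827
Best pair: {Site B, Site E} with total 1573.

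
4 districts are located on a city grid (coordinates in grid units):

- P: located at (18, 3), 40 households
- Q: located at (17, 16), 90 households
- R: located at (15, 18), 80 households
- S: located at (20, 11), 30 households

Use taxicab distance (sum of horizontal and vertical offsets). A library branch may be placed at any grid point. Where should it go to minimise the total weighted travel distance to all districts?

Manhattan distance separates: Σwᵢ(|x−xᵢ|+|y−yᵢ|) = Σwᵢ|x−xᵢ| + Σwᵢ|y−yᵢ|, so x and y are optimised independently as 1-D weighted medians.
Total weight W = 240; half = 120.
x-coordinate, sorted with cumulative weight:
  x=15 (R, w=80) cum 80
  x=17 (Q, w=90) cum 170  ← median
  x=18 (P, w=40) cum 210
  x=20 (S, w=30) cum 240
⇒ x* = 17
y-coordinate, sorted with cumulative weight:
  y=3 (P, w=40) cum 40
  y=11 (S, w=30) cum 70
  y=16 (Q, w=90) cum 160  ← median
  y=18 (R, w=80) cum 240
⇒ y* = 16

(17, 16)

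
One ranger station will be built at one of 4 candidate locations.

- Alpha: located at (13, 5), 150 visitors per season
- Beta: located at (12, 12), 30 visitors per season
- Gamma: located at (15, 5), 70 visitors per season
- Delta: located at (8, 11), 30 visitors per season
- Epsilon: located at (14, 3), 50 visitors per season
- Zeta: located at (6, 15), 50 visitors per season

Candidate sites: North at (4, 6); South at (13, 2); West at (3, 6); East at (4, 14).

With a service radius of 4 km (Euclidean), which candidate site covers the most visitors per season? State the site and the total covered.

Coverage radius r = 4 km; a point is covered iff (Δx)²+(Δy)² ≤ 4² = 16.
  North (4, 6): covers {none} → 0
  South (13, 2): covers {Alpha, Gamma, Epsilon} → 270
  West (3, 6): covers {none} → 0
  East (4, 14): covers {Zeta} → 50
Maximum coverage at South: 270 visitors per season.

South, covering 270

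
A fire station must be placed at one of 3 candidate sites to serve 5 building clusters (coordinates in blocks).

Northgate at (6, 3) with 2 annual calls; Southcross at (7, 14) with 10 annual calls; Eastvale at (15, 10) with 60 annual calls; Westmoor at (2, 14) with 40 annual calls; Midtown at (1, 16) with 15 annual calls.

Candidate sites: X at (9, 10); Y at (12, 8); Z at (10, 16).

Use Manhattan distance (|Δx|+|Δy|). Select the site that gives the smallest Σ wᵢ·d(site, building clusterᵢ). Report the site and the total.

X, total 1090 blocks

Total weighted distance at each candidate:
  X (9, 10): total = 1090
  Y (12, 8): total = 1357
  Z (10, 16): total = 1279
Minimum is at X with total 1090 blocks.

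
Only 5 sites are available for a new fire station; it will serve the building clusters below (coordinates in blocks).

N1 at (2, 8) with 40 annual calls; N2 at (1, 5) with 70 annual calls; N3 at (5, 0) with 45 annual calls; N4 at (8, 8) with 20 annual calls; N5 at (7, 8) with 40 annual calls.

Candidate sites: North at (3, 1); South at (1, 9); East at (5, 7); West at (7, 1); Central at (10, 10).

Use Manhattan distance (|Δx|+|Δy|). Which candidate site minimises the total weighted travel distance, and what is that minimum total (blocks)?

East, total 1095 blocks

Total weighted distance at each candidate:
  North (3, 1): total = 1555
  South (1, 9): total = 1385
  East (5, 7): total = 1095
  West (7, 1): total = 1755
  Central (10, 10): total = 2335
Minimum is at East with total 1095 blocks.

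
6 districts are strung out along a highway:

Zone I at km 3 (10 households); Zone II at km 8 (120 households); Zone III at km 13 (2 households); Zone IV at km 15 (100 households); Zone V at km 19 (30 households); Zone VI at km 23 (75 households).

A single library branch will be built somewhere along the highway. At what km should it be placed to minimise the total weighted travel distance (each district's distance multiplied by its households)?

For a sum of weighted absolute distances on a line, the optimum is the weighted median (not the mean). Total weight W = 337; half-weight = 168.5.
Sort by position and accumulate weight:
  km 3 (Zone I, w=10) → cum 10
  km 8 (Zone II, w=120) → cum 130
  km 13 (Zone III, w=2) → cum 132
  km 15 (Zone IV, w=100) → cum 232  ≥ 168.5 → median here
  km 19 (Zone V, w=30) → cum 262
  km 23 (Zone VI, w=75) → cum 337
Optimal location: km 15.

x = 15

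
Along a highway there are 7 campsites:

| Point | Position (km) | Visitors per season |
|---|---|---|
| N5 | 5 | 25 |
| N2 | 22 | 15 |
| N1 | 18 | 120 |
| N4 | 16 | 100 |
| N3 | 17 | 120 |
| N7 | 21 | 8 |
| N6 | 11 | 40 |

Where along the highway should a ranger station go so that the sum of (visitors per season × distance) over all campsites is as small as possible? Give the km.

x = 17

For a sum of weighted absolute distances on a line, the optimum is the weighted median (not the mean). Total weight W = 428; half-weight = 214.
Sort by position and accumulate weight:
  km 5 (N5, w=25) → cum 25
  km 11 (N6, w=40) → cum 65
  km 16 (N4, w=100) → cum 165
  km 17 (N3, w=120) → cum 285  ≥ 214 → median here
  km 18 (N1, w=120) → cum 405
  km 21 (N7, w=8) → cum 413
  km 22 (N2, w=15) → cum 428
Optimal location: km 17.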